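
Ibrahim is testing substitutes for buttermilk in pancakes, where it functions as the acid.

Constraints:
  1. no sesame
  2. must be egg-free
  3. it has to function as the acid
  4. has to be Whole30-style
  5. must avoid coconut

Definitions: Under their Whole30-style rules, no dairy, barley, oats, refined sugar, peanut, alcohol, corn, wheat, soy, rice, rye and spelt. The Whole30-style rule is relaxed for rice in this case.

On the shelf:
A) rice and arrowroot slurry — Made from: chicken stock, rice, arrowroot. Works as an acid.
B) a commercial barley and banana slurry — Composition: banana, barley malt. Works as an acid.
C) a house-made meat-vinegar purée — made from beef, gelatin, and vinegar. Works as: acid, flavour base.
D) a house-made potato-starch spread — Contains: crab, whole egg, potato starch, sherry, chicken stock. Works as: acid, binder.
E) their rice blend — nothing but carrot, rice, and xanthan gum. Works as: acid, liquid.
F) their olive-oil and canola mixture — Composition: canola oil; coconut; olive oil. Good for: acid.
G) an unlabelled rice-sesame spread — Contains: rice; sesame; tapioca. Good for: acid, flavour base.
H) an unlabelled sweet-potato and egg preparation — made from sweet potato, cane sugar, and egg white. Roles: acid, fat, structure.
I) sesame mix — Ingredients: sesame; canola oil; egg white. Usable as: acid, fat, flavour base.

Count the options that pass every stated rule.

3

A: rice is permitted under the Whole30-style carve-out; nothing else excluded — keep
B: has barley malt, so not Whole30-style — reject
C: only gelatin, beef, and vinegar; none excluded — OK
D: has sherry, so not Whole30-style; has whole egg, so not egg-free — out
E: rice is permitted under the Whole30-style carve-out; nothing else excluded — valid
F: has coconut, so not coconut-free — no
G: has sesame, so not sesame-free — no
H: has cane sugar, so not Whole30-style; has egg white, so not egg-free — out
I: has egg white, so not egg-free; has sesame, so not sesame-free — no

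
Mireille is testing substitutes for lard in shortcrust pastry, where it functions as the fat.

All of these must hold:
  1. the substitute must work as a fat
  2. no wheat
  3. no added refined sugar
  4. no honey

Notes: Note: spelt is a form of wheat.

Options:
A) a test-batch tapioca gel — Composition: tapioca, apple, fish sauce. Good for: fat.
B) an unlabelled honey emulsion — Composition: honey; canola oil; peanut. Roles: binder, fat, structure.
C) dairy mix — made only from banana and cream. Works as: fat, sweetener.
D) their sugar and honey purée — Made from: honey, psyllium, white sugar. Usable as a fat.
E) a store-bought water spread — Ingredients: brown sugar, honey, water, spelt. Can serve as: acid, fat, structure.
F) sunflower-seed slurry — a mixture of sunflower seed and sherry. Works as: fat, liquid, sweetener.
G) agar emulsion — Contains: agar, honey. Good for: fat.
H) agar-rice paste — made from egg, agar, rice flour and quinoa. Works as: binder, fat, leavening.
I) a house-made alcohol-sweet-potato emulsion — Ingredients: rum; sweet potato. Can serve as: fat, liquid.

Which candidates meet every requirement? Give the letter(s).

A, C, F, H, I

A: works as a fat, no refined sugar, wheat-free — keep
B: has honey, so not honey-free — out
C: nothing on the exclusion list — keep
D: has honey, so not honey-free; has white sugar, so not no-added-sugar — no
E: has honey, so not honey-free; has brown sugar, so not no-added-sugar (and 1 more) — no
F: every rule checks out — valid
G: has honey, so not honey-free — out
H: nothing on the exclusion list — OK
I: every rule checks out — valid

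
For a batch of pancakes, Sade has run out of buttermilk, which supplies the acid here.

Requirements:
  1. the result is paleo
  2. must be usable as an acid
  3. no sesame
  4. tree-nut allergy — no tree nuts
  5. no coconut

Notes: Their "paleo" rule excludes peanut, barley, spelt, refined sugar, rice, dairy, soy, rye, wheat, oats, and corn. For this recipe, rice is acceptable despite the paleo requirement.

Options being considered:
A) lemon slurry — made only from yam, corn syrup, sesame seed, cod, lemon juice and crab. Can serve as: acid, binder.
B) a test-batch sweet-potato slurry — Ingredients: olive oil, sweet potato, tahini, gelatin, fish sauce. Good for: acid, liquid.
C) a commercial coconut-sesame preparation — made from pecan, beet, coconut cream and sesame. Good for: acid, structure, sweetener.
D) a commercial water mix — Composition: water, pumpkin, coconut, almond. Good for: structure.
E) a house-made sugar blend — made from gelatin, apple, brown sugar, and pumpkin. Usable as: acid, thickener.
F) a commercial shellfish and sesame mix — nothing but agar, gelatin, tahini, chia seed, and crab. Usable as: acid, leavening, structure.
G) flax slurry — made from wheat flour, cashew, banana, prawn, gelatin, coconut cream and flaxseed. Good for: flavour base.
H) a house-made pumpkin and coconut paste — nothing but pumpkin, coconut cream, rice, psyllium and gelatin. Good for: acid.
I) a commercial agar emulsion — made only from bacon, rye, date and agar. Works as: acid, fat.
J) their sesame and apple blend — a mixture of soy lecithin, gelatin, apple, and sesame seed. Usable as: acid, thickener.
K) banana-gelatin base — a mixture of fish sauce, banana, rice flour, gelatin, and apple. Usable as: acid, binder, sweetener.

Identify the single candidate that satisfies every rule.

K

A: has corn syrup, so not paleo; has sesame seed, so not sesame-free — out
B: has tahini, so not sesame-free — no
C: has sesame, so not sesame-free; has pecan, so not tree-nut-free (and 1 more) — out
D: not usable as an acid; has almond, so not tree-nut-free (and 1 more) — out
E: has brown sugar, so not paleo — reject
F: has tahini, so not sesame-free — no
G: not usable as an acid; has wheat flour, so not paleo (and 2 more) — reject
H: has coconut cream, so not coconut-free — no
I: has rye, so not paleo — out
J: has soy lecithin, so not paleo; has sesame seed, so not sesame-free — no
K: rice is permitted under the paleo carve-out; nothing else excluded — keep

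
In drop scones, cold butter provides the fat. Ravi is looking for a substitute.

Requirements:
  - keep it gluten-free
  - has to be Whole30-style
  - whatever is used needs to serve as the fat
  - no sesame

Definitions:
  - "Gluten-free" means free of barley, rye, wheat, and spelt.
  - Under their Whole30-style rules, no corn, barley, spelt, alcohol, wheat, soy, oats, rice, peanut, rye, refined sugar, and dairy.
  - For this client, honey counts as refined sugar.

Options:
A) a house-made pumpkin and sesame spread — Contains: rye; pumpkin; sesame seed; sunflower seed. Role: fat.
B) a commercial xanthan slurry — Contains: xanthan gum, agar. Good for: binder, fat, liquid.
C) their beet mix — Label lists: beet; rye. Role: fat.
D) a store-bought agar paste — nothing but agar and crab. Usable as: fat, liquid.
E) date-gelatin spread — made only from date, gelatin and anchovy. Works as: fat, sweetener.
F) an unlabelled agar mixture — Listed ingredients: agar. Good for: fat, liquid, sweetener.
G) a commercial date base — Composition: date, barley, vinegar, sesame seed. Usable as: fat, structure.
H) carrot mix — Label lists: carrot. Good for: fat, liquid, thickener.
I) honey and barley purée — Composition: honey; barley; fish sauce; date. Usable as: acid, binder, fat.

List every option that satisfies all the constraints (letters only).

A: has rye, so not gluten-free; has rye, so not Whole30-style (and 1 more) — no
B: every rule checks out — valid
C: has rye, so not gluten-free; has rye, so not Whole30-style — out
D: works as a fat, no sesame, gluten-free — keep
E: Whole30-style, gluten-free — keep
F: only agar; none excluded — keep
G: has barley, so not gluten-free; has barley, so not Whole30-style (and 1 more) — reject
H: all constraints satisfied — keep
I: has barley, so not gluten-free; has barley, so not Whole30-style — no

B, D, E, F, H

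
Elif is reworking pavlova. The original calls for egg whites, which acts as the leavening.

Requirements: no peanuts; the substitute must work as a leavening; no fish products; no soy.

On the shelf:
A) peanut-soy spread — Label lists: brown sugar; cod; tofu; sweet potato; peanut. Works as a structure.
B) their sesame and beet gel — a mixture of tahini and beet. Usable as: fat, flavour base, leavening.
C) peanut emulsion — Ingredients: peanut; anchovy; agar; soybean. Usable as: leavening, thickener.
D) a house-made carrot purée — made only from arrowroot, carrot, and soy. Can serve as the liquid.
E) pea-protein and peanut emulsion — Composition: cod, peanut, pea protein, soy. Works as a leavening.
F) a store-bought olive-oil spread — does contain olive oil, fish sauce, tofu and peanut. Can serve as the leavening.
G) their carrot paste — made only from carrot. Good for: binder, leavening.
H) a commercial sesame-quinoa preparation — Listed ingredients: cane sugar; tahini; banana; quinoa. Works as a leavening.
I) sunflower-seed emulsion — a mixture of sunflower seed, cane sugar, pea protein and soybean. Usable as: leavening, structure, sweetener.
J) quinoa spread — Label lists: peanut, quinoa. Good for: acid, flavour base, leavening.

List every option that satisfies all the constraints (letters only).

A: not usable as a leavening; has peanut, so not peanut-free (and 2 more) — reject
B: all constraints satisfied — OK
C: has peanut, so not peanut-free; has anchovy, so not fish-free (and 1 more) — out
D: not usable as a leavening; has soy, so not soy-free — out
E: has peanut, so not peanut-free; has cod, so not fish-free (and 1 more) — reject
F: has peanut, so not peanut-free; has fish sauce, so not fish-free (and 1 more) — reject
G: only carrot; none excluded — keep
H: nothing on the exclusion list — OK
I: has soybean, so not soy-free — no
J: has peanut, so not peanut-free — reject

B, G, H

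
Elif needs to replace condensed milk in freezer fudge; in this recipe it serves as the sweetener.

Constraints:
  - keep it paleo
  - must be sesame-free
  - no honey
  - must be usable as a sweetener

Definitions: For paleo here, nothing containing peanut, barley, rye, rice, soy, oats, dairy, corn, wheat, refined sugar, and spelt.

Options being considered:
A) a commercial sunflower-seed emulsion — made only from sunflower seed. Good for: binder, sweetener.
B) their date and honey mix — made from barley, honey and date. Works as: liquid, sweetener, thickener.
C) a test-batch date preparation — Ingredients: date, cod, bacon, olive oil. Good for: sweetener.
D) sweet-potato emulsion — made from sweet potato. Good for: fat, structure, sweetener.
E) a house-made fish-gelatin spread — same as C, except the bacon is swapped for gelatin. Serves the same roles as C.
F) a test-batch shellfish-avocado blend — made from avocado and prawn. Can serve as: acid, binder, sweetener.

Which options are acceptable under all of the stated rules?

A: every rule checks out — keep
B: has barley, so not paleo; has honey, so not honey-free — out
C: works as a sweetener, paleo, no sesame — valid
D: all constraints satisfied — OK
E: cod and gelatin etc. — none of it excluded — keep
F: every rule checks out — keep

A, C, D, E, F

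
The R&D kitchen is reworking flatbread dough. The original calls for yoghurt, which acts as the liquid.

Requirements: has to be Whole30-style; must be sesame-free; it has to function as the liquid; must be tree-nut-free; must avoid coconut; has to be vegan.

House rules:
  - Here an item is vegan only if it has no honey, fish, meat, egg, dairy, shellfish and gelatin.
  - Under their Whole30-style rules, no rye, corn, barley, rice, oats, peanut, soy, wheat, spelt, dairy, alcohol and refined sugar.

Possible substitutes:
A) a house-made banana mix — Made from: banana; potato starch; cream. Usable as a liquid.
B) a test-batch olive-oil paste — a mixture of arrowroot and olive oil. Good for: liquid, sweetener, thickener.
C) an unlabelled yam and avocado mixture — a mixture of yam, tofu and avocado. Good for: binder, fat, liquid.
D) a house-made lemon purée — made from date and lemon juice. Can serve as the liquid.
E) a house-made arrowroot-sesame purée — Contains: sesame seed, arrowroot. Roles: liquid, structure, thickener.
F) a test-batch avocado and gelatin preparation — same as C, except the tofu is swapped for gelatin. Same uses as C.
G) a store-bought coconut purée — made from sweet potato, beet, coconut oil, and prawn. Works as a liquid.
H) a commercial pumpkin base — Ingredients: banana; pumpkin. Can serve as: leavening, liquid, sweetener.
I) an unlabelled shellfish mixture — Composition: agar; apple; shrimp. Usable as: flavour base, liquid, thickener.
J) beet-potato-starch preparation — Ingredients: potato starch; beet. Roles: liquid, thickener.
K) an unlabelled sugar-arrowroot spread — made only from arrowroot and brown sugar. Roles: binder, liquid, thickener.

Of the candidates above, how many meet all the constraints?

A: has cream, so not vegan; has cream, so not Whole30-style — out
B: all constraints satisfied — valid
C: has tofu, so not Whole30-style — out
D: only lemon juice and date; none excluded — keep
E: has sesame seed, so not sesame-free — reject
F: has gelatin, so not vegan — no
G: has prawn, so not vegan; has coconut oil, so not coconut-free — no
H: works as a liquid, vegan, Whole30-style — valid
I: has shrimp, so not vegan — reject
J: only beet and potato starch; none excluded — valid
K: has brown sugar, so not Whole30-style — no

4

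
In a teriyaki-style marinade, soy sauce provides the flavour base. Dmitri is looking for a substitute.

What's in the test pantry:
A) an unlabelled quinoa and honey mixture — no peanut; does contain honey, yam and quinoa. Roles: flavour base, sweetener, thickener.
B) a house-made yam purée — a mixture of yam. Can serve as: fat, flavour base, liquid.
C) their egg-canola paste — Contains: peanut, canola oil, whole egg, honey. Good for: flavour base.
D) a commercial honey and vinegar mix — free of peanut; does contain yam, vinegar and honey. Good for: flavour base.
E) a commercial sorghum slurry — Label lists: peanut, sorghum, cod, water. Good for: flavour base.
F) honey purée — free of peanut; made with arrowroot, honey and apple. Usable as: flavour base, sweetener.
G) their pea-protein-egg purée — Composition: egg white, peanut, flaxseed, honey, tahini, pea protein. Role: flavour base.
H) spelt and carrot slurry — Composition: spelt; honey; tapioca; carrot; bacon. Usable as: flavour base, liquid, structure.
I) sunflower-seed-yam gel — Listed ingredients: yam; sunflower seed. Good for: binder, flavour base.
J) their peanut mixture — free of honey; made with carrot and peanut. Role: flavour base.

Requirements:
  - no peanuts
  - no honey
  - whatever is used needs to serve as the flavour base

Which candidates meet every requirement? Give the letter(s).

B, I

A: has honey, so not honey-free — out
B: every rule checks out — valid
C: has honey, so not honey-free; has peanut, so not peanut-free — no
D: has honey, so not honey-free — no
E: has peanut, so not peanut-free — reject
F: has honey, so not honey-free — reject
G: has honey, so not honey-free; has peanut, so not peanut-free — out
H: has honey, so not honey-free — reject
I: no honey, no peanut — valid
J: has peanut, so not peanut-free — out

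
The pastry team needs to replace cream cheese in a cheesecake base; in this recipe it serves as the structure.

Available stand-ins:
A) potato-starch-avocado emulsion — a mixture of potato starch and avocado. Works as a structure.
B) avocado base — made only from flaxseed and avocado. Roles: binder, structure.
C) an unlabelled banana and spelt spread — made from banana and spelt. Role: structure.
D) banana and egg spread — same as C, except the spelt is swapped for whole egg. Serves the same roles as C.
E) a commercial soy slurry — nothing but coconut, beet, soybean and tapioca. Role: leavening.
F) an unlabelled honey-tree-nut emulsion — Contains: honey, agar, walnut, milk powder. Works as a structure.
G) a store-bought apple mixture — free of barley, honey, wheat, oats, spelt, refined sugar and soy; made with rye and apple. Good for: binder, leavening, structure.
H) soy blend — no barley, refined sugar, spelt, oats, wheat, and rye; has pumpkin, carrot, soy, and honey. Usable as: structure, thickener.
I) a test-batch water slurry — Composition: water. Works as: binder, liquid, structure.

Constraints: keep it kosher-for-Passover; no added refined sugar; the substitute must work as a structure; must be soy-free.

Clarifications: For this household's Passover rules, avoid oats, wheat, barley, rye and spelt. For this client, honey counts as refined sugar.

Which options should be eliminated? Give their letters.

C, E, F, G, H

A: kosher-for-Passover, no-added-sugar — keep
B: works as a structure, no soy, kosher-for-Passover — keep
C: has spelt, so not kosher-for-Passover — out
D: kosher-for-Passover, no-added-sugar — valid
E: not usable as a structure; has soybean, so not soy-free — reject
F: has honey, so not no-added-sugar — no
G: has rye, so not kosher-for-Passover — out
H: has soy, so not soy-free; has honey, so not no-added-sugar — no
I: all constraints satisfied — OK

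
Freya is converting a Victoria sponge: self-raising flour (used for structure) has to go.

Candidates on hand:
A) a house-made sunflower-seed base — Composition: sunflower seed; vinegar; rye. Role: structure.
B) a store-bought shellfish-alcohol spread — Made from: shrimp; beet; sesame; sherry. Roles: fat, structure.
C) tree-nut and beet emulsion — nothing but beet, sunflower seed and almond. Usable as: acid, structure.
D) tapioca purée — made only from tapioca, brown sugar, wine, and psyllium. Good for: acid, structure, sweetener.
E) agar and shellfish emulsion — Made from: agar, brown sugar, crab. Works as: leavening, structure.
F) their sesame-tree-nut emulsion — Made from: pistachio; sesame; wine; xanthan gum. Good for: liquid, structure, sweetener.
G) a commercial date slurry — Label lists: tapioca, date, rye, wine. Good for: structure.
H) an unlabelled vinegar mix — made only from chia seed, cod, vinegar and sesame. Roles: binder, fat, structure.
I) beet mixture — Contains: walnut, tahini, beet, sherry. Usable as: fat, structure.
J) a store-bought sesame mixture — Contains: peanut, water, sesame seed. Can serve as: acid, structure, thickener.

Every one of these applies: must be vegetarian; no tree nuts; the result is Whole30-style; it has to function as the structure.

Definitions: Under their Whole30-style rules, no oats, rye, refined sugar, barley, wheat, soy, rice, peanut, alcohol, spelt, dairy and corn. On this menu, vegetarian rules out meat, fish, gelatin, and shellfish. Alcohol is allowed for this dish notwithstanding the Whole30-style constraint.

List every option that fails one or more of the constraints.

A, B, C, D, E, F, G, H, I, J

A: has rye, so not Whole30-style — out
B: has shrimp, so not vegetarian — out
C: has almond, so not tree-nut-free — no
D: has brown sugar, so not Whole30-style — no
E: has brown sugar, so not Whole30-style; has crab, so not vegetarian — out
F: has pistachio, so not tree-nut-free — reject
G: has rye, so not Whole30-style — no
H: has cod, so not vegetarian — reject
I: has walnut, so not tree-nut-free — no
J: has peanut, so not Whole30-style — reject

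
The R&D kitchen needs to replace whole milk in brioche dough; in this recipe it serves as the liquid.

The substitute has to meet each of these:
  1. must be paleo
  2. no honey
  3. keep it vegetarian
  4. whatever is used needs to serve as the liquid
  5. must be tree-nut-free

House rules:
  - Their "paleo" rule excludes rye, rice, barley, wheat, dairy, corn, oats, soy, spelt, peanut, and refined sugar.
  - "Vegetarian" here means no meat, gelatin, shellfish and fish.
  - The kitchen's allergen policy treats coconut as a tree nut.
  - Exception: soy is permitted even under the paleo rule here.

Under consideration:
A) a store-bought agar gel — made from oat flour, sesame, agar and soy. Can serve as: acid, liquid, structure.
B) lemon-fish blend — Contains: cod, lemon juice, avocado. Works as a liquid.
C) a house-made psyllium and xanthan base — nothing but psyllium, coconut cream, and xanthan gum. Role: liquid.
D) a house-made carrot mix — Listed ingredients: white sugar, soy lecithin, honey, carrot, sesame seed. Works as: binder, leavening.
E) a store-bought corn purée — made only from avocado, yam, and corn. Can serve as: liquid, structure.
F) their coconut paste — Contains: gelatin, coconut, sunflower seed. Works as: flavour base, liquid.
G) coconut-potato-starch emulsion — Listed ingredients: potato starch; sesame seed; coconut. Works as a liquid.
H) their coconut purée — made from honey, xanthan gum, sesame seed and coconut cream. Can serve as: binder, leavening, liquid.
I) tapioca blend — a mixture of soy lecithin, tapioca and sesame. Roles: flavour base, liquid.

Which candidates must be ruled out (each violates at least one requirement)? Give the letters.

A: has oat flour, so not paleo — no
B: has cod, so not vegetarian — reject
C: has coconut cream, so not tree-nut-free — out
D: not usable as a liquid; has white sugar, so not paleo (and 1 more) — reject
E: has corn, so not paleo — out
F: has gelatin, so not vegetarian; has coconut, so not tree-nut-free — reject
G: has coconut, so not tree-nut-free — reject
H: has coconut cream, so not tree-nut-free; has honey, so not honey-free — out
I: soy is permitted under the paleo carve-out; nothing else excluded — keep

A, B, C, D, E, F, G, H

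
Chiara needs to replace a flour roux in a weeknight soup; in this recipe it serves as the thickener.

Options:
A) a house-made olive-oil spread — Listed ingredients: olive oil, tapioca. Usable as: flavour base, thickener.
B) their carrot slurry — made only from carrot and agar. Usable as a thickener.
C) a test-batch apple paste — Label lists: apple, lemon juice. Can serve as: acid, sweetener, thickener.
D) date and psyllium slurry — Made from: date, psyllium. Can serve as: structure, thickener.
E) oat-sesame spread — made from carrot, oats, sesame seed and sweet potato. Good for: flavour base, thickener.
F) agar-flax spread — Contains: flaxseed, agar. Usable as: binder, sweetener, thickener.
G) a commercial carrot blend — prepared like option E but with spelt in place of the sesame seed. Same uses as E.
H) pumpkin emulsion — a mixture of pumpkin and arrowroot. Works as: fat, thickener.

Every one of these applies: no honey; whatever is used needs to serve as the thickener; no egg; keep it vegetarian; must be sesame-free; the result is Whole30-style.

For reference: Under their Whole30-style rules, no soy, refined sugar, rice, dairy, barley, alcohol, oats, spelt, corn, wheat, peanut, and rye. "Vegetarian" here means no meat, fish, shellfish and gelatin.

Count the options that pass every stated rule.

A: only olive oil and tapioca; none excluded — valid
B: only agar and carrot; none excluded — keep
C: every rule checks out — keep
D: only date and psyllium; none excluded — valid
E: has oats, so not Whole30-style; has sesame seed, so not sesame-free — no
F: works as a thickener, no honey, vegetarian — valid
G: has oats, so not Whole30-style — no
H: only arrowroot and pumpkin; none excluded — keep

6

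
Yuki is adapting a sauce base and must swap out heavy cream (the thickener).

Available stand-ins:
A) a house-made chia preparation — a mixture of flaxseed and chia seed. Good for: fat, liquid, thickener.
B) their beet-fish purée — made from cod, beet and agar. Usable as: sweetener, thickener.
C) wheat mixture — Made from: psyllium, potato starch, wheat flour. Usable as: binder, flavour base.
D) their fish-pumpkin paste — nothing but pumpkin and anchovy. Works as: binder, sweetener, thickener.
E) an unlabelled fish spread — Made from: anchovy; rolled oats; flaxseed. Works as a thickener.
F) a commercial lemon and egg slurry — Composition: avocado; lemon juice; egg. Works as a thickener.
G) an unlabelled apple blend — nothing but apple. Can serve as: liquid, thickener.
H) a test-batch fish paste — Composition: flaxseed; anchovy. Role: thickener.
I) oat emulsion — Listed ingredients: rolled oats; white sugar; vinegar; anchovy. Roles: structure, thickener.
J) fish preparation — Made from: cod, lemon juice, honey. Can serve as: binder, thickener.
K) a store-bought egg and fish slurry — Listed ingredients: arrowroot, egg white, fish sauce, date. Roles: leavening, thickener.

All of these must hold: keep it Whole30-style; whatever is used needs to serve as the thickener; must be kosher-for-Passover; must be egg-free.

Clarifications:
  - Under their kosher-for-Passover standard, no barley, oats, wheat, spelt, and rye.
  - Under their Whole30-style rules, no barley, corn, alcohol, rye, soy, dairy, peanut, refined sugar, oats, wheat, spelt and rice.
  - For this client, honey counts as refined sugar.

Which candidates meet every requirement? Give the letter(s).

A: only flaxseed and chia seed; none excluded — valid
B: only cod, beet, and agar; none excluded — keep
C: not usable as a thickener; has wheat flour, so not kosher-for-Passover (and 1 more) — reject
D: nothing on the exclusion list — valid
E: has rolled oats, so not kosher-for-Passover; has rolled oats, so not Whole30-style — reject
F: has egg, so not egg-free — out
G: only apple; none excluded — OK
H: only anchovy and flaxseed; none excluded — valid
I: has rolled oats, so not kosher-for-Passover; has rolled oats, so not Whole30-style — no
J: has honey, so not Whole30-style — reject
K: has egg white, so not egg-free — out

A, B, D, G, H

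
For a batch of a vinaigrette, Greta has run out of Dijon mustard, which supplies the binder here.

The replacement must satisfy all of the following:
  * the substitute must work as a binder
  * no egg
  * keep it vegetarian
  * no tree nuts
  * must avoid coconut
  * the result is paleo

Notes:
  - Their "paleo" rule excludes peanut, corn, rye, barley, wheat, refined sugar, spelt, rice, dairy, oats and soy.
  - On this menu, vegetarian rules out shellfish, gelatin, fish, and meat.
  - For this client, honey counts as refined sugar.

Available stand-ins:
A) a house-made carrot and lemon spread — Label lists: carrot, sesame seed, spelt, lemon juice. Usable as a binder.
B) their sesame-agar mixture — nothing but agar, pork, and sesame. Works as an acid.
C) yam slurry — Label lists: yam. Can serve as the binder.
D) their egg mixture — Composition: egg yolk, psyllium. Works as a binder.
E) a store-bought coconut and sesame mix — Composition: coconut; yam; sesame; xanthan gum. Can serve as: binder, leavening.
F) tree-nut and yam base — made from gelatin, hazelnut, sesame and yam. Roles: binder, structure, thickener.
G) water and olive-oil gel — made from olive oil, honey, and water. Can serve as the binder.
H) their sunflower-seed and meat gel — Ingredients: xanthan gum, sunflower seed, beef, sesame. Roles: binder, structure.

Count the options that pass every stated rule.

A: has spelt, so not paleo — out
B: not usable as a binder; has pork, so not vegetarian — no
C: paleo, no coconut — valid
D: has egg yolk, so not egg-free — no
E: has coconut, so not coconut-free — no
F: has gelatin, so not vegetarian; has hazelnut, so not tree-nut-free — reject
G: has honey, so not paleo — reject
H: has beef, so not vegetarian — reject

1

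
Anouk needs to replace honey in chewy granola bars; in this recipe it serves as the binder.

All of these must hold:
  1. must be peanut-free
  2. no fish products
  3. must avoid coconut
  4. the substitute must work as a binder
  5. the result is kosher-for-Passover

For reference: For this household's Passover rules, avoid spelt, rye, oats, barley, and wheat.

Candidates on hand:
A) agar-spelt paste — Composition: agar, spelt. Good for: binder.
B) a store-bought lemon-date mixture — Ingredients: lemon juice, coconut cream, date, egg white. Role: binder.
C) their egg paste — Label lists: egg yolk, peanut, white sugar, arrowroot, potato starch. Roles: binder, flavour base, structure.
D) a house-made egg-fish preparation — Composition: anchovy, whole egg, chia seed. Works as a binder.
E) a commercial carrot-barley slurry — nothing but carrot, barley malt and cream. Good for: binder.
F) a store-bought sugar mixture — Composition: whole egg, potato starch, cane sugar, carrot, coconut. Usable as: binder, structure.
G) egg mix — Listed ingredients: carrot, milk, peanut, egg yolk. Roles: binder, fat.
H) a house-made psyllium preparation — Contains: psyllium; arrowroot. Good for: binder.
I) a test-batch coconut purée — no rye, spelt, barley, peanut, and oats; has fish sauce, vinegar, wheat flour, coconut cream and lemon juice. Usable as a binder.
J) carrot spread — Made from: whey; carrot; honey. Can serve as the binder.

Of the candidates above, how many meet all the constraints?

A: has spelt, so not kosher-for-Passover — reject
B: has coconut cream, so not coconut-free — no
C: has peanut, so not peanut-free — out
D: has anchovy, so not fish-free — reject
E: has barley malt, so not kosher-for-Passover — no
F: has coconut, so not coconut-free — no
G: has peanut, so not peanut-free — out
H: only arrowroot and psyllium; none excluded — OK
I: has wheat flour, so not kosher-for-Passover; has coconut cream, so not coconut-free (and 1 more) — reject
J: only whey, honey, and carrot; none excluded — valid

2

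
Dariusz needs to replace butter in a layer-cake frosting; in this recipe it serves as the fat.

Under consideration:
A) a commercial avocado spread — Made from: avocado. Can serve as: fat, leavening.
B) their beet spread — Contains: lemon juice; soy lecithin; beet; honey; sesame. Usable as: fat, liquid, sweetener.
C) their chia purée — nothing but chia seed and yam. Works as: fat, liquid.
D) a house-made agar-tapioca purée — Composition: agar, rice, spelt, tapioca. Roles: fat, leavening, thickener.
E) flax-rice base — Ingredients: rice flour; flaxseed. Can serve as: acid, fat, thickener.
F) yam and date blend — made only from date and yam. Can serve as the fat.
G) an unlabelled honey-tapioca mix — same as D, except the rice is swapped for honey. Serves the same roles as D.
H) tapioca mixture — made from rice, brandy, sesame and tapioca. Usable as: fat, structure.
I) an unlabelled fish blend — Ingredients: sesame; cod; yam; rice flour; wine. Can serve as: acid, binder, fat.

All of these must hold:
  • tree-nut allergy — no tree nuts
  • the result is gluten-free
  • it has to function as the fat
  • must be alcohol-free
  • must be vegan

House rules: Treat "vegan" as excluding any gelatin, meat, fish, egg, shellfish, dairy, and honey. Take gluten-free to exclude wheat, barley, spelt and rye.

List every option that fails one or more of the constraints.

B, D, G, H, I

A: nothing on the exclusion list — keep
B: has honey, so not vegan — out
C: only yam and chia seed; none excluded — OK
D: has spelt, so not gluten-free — out
E: only rice flour and flaxseed; none excluded — keep
F: only yam and date; none excluded — keep
G: has honey, so not vegan; has spelt, so not gluten-free — no
H: has brandy, so not alcohol-free — reject
I: has cod, so not vegan; has wine, so not alcohol-free — out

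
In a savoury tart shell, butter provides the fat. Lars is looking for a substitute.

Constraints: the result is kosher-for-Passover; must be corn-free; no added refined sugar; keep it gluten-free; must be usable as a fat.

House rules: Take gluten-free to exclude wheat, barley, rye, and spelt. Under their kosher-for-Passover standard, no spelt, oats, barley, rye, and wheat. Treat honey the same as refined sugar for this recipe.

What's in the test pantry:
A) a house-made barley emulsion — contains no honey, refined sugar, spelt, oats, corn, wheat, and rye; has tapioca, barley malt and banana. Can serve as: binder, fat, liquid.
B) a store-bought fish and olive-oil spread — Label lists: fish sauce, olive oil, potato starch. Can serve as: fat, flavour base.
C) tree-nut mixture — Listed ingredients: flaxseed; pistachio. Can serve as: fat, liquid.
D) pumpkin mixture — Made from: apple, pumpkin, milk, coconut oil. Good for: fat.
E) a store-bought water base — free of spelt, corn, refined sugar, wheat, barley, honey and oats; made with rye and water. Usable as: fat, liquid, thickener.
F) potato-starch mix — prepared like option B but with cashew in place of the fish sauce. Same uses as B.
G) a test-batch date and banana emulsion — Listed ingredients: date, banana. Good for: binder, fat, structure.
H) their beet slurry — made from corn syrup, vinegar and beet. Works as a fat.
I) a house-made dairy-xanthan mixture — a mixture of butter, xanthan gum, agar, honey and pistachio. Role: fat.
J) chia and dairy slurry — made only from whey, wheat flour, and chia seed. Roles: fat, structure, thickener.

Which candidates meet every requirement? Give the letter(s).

A: has barley malt, so not gluten-free; has barley malt, so not kosher-for-Passover — reject
B: kosher-for-Passover, gluten-free — keep
C: only pistachio and flaxseed; none excluded — OK
D: nothing on the exclusion list — valid
E: has rye, so not gluten-free; has rye, so not kosher-for-Passover — out
F: works as a fat, kosher-for-Passover, no-added-sugar — valid
G: works as a fat, gluten-free, no corn — OK
H: has corn syrup, so not corn-free — no
I: has honey, so not no-added-sugar — no
J: has wheat flour, so not gluten-free; has wheat flour, so not kosher-for-Passover — reject

B, C, D, F, G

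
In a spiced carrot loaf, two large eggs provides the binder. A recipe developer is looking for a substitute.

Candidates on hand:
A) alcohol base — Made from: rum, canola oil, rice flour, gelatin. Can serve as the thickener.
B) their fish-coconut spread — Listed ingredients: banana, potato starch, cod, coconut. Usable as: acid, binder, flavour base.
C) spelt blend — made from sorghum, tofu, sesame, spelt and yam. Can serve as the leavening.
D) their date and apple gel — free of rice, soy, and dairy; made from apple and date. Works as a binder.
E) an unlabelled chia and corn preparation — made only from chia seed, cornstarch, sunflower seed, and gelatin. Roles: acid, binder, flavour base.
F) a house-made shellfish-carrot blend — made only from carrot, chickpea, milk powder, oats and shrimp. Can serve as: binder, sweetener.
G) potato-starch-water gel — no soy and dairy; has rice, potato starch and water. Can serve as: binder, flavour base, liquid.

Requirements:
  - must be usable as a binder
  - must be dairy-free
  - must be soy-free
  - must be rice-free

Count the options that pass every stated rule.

3

A: not usable as a binder; has rice flour, so not rice-free — reject
B: no dairy, no rice — keep
C: not usable as a binder; has tofu, so not soy-free — no
D: works as a binder, no soy, no dairy — OK
E: cornstarch and gelatin etc. — none of it excluded — OK
F: has milk powder, so not dairy-free — out
G: has rice, so not rice-free — no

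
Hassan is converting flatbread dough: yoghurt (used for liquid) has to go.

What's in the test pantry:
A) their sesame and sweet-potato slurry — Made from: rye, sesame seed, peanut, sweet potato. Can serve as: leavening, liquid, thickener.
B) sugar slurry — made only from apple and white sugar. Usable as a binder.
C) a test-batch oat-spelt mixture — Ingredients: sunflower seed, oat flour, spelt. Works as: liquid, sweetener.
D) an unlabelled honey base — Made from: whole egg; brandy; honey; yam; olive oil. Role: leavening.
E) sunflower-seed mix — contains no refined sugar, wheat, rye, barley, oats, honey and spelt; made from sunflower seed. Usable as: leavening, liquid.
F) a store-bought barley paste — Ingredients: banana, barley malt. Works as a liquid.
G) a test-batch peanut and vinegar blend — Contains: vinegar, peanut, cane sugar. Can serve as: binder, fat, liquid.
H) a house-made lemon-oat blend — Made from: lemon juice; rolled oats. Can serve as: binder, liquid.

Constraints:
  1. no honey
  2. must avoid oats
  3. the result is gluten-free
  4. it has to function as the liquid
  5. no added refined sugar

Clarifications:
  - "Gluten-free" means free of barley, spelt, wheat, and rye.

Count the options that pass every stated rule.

1

A: has rye, so not gluten-free — reject
B: not usable as a liquid; has white sugar, so not no-added-sugar — no
C: has spelt, so not gluten-free; has oat flour, so not oat-free — reject
D: not usable as a liquid; has honey, so not honey-free — out
E: every rule checks out — OK
F: has barley malt, so not gluten-free — reject
G: has cane sugar, so not no-added-sugar — no
H: has rolled oats, so not oat-free — out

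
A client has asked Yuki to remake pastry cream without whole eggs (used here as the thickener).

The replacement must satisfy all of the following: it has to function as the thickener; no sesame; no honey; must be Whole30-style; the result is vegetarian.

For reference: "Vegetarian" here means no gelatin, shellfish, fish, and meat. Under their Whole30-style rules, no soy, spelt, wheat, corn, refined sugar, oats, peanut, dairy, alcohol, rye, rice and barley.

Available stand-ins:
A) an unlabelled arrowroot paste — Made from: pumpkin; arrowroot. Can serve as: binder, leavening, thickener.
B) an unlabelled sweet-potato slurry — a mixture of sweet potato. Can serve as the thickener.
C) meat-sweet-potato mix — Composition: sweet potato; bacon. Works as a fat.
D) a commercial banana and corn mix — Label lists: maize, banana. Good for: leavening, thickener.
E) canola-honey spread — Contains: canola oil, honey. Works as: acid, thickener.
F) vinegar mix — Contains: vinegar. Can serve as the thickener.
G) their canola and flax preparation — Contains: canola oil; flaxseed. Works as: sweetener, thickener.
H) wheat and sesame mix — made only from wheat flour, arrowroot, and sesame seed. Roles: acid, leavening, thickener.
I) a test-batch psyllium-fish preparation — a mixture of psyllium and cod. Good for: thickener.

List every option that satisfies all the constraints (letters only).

A: only arrowroot and pumpkin; none excluded — valid
B: only sweet potato; none excluded — OK
C: not usable as a thickener; has bacon, so not vegetarian — out
D: has maize, so not Whole30-style — no
E: has honey, so not honey-free — reject
F: Whole30-style, vegetarian — keep
G: Whole30-style, no sesame — valid
H: has wheat flour, so not Whole30-style; has sesame seed, so not sesame-free — out
I: has cod, so not vegetarian — no

A, B, F, G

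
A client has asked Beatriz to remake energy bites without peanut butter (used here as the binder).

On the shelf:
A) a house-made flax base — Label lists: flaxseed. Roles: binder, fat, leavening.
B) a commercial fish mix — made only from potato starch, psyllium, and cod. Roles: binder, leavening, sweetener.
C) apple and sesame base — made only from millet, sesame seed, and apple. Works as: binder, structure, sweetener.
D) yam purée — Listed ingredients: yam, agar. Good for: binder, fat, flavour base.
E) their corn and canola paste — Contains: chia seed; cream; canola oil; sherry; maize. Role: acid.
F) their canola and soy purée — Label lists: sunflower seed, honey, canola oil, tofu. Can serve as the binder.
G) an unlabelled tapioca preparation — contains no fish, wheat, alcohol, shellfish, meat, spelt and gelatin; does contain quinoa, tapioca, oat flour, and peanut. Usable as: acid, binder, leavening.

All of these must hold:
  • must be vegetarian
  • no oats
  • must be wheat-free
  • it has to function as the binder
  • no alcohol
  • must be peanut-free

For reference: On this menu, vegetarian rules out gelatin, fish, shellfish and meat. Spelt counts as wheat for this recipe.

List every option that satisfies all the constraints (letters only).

A: only flaxseed; none excluded — OK
B: has cod, so not vegetarian — out
C: works as a binder, wheat-free, no alcohol — valid
D: no oats, no peanut — valid
E: not usable as a binder; has sherry, so not alcohol-free — reject
F: no oats, no alcohol — keep
G: has oat flour, so not oat-free; has peanut, so not peanut-free — reject

A, C, D, F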